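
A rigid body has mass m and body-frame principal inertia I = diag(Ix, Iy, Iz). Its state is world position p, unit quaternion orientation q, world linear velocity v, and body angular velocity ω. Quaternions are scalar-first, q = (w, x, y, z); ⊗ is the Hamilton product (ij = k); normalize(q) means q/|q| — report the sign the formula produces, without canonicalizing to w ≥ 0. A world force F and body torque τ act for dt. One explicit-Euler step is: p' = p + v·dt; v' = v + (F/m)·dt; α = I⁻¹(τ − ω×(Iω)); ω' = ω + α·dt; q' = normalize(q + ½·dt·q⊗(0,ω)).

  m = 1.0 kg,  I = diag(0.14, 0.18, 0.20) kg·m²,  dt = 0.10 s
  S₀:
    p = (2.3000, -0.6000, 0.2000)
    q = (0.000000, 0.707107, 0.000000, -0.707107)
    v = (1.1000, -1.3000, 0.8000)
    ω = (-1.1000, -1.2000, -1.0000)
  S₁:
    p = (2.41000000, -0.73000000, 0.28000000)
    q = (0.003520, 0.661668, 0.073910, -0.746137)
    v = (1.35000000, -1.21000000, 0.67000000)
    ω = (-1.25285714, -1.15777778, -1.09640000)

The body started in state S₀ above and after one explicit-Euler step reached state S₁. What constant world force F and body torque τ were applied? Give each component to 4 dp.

F = (2.5000, 0.9000, -1.3000)
τ = (-0.1900, 0.0100, -0.1400)

v₁ − v₀ = (0.25000000, 0.09000000, -0.13000000)
applied force F = (2.5000, 0.9000, -1.3000)
rate change Δω = (-0.15285714, 0.04222222, -0.09640000)
ω₀×(Iω₀) = (0.0240, -0.0660, 0.0528)
I·α + gyro = (-0.1900, 0.0100, -0.1400)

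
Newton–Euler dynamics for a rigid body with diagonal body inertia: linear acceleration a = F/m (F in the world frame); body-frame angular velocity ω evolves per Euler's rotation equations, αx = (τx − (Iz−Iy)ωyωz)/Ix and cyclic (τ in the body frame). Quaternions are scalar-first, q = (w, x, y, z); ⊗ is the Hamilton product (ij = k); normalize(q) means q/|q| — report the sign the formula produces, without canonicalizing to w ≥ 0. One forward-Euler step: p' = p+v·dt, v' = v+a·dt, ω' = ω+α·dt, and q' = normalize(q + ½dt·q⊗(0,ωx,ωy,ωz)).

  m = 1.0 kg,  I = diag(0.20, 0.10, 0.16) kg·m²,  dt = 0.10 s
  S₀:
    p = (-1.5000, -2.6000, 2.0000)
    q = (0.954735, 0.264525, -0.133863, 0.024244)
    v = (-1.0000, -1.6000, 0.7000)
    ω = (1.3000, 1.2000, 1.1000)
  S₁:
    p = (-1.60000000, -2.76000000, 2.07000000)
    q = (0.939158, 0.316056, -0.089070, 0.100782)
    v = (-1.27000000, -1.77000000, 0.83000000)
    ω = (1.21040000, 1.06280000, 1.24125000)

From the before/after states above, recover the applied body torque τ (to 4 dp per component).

τ = (-0.1000, -0.0800, 0.0700)

rate change Δω = (-0.08960000, -0.13720000, 0.14125000)
gyro term ω₀×Iω₀ = (0.0792, 0.0572, -0.1560)
I·α + gyro = (-0.1000, -0.0800, 0.0700)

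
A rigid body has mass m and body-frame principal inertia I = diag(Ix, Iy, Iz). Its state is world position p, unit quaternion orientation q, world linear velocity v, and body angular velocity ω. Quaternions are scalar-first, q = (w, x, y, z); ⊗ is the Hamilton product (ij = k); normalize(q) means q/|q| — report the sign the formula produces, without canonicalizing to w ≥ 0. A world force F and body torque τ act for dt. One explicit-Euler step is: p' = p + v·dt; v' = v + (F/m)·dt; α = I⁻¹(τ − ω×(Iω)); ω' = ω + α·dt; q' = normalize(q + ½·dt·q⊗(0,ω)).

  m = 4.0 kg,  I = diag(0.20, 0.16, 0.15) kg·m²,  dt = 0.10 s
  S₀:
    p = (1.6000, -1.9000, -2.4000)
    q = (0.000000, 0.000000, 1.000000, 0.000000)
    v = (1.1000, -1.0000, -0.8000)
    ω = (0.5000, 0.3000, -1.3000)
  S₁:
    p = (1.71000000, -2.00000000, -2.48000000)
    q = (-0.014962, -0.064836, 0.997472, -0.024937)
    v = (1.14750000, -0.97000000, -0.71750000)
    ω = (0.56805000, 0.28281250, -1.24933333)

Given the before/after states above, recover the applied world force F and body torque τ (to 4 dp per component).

ω₁ − ω₀ = (0.06805000, -0.01718750, 0.05066667)
applied torque τ = (0.1400, -0.0600, 0.0700)
v₁ − v₀ = (0.04750000, 0.03000000, 0.08250000)
applied force F = (1.9000, 1.2000, 3.3000)

F = (1.9000, 1.2000, 3.3000)
τ = (0.1400, -0.0600, 0.0700)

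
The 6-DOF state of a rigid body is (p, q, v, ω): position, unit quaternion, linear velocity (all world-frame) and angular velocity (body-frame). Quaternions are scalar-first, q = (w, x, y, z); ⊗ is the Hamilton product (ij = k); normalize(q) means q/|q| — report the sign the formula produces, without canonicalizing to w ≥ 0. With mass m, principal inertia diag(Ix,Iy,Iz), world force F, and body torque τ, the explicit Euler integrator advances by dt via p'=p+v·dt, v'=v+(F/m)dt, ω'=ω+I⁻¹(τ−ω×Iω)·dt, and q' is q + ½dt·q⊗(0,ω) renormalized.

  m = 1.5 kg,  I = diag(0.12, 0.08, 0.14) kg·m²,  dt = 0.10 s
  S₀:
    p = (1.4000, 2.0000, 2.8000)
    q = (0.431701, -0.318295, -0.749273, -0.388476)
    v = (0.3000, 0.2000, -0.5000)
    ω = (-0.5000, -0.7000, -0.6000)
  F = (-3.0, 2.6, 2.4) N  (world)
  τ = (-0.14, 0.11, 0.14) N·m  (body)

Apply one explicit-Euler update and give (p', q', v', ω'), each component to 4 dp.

p' = (1.4300, 2.0200, 2.7500)
q' = (0.3853, -0.3198, -0.7632, -0.4085)
v' = (0.1000, 0.3733, -0.3400)
ω' = (-0.6377, -0.5550, -0.4900)

precession coupling ω×(Iω) = (0.0252, -0.0060, -0.0140)
angular accel α = (-1.3767, 1.4500, 1.1000)
ω + α·dt = (-0.6377, -0.5550, -0.4900)
2q̇ = q⊗(0,ω) = (-0.9167242, -0.0382199, -0.2989297, -0.4108506)
updated quaternion q' = (0.3853, -0.3198, -0.7632, -0.4085)
linear accel F/m = (-2.0000, 1.7333, 1.6000)
new position p' = (1.4300, 2.0200, 2.7500)
v + (F/m)dt = (0.1000, 0.3733, -0.3400)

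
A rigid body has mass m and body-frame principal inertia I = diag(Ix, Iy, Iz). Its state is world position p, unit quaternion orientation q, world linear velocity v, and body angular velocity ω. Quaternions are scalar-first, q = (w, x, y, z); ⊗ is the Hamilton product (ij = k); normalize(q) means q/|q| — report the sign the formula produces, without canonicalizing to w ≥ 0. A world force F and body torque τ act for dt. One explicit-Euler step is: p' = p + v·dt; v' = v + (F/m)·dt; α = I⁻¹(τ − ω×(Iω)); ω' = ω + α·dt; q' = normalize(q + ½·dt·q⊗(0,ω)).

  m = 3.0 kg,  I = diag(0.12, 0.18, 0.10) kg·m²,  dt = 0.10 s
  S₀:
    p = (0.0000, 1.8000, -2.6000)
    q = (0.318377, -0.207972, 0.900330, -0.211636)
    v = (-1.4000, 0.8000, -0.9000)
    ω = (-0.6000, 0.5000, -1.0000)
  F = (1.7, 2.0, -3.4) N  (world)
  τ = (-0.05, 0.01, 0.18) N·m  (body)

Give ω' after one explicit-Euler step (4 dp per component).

precession coupling ω×(Iω) = (0.0400, 0.0120, -0.0180)
α = I⁻¹(τ − ω×Iω) = (-0.7500, -0.0111, 1.9800)
new body rate ω' = (-0.6750, 0.4989, -0.8020)

ω' = (-0.6750, 0.4989, -0.8020)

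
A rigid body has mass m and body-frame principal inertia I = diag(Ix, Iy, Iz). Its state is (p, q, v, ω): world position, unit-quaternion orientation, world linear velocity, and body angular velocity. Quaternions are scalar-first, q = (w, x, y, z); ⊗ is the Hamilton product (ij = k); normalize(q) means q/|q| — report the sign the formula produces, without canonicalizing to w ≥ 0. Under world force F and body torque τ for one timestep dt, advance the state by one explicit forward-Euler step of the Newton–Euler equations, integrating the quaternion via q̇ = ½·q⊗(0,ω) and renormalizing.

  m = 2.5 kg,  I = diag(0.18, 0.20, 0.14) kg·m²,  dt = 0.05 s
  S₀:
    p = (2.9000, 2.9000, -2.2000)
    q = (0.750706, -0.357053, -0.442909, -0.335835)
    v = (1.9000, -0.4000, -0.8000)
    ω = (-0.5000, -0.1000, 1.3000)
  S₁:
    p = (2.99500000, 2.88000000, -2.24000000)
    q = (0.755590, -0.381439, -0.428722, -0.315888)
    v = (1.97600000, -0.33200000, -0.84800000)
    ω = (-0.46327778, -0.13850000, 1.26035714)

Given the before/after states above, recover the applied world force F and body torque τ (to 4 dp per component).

v₁ − v₀ = (0.07600000, 0.06800000, -0.04800000)
applied force F = (3.8000, 3.4000, -2.4000)
ω₁ − ω₀ = (0.03672222, -0.03850000, -0.03964286)
I·α + gyro = (0.1400, -0.1800, -0.1100)

F = (3.8000, 3.4000, -2.4000)
τ = (0.1400, -0.1800, -0.1100)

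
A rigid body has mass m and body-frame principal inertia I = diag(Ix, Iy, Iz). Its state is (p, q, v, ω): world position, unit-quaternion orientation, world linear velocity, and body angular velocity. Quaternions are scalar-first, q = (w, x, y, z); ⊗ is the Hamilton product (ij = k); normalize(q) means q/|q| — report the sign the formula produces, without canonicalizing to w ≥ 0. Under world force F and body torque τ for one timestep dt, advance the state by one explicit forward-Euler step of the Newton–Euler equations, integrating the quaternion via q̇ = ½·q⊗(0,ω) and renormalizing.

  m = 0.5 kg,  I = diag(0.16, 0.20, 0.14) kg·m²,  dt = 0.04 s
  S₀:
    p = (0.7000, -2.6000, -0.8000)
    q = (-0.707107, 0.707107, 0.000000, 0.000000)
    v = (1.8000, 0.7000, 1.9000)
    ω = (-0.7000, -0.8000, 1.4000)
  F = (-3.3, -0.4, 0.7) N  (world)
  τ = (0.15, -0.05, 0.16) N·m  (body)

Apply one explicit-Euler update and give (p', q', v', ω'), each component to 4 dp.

p' = (0.7720, -2.5720, -0.7240)
q' = (-0.6968, 0.7166, -0.0085, -0.0311)
v' = (1.5360, 0.6680, 1.9560)
ω' = (-0.6793, -0.8061, 1.4393)

gyro term ω×Iω = (0.0672, -0.0196, 0.0224)
α = I⁻¹(τ − ω×Iω) = (0.5175, -0.1520, 0.9829)
ω + α·dt = (-0.6793, -0.8061, 1.4393)
2q̇ = q⊗(0,ω) = (0.4949749, 0.4949749, -0.4242642, -1.5556354)
q + ½dt·q⊗(0,ω), renormalized = (-0.6968, 0.7166, -0.0085, -0.0311)
p + v·dt = (0.7720, -2.5720, -0.7240)
new velocity v' = (1.5360, 0.6680, 1.9560)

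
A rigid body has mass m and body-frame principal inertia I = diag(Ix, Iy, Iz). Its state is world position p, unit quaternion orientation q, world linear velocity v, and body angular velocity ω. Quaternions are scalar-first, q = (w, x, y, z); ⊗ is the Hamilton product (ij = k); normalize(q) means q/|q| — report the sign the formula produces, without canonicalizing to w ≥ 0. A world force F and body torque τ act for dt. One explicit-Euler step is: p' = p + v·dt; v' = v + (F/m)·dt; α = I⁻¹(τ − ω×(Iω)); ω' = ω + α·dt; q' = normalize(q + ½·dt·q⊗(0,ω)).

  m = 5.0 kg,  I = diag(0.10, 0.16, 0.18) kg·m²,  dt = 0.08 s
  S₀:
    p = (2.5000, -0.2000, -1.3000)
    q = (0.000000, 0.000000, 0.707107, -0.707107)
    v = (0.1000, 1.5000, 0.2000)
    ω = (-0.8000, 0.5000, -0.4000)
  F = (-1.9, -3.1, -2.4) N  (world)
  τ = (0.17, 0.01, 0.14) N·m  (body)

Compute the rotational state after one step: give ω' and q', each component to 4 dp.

ω×(Iω) gyroscopic = (-0.0040, -0.0256, -0.0240)
(τ − ω×Iω)/I = (1.7400, 0.2225, 0.9111)
ω + α·dt = (-0.6608, 0.5178, -0.3271)
q⊗(0,ω) = (-0.6363963, 0.0707107, 0.5656856, 0.5656856)
q + ½dt·q⊗(0,ω), renormalized = (-0.0254, 0.0028, 0.7291, -0.6839)

ω' = (-0.6608, 0.5178, -0.3271)
q' = (-0.0254, 0.0028, 0.7291, -0.6839)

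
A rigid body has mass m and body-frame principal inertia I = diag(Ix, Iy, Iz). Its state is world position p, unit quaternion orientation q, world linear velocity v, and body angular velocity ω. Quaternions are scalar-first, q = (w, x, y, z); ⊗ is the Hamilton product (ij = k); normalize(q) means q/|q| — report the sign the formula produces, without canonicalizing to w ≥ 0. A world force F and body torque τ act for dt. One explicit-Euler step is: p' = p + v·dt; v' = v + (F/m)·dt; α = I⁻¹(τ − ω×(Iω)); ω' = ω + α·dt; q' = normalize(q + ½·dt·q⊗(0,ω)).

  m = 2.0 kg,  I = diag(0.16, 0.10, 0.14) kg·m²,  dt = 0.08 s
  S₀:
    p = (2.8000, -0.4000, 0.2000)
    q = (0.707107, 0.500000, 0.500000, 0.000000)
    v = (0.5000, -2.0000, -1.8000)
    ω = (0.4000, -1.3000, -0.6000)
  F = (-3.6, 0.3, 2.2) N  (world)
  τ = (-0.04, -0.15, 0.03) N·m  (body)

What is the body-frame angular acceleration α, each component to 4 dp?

α = (-0.4450, -1.4520, -0.0086)

ω×(Iω) gyroscopic = (0.0312, -0.0048, 0.0312)
angular accel α = (-0.4450, -1.4520, -0.0086)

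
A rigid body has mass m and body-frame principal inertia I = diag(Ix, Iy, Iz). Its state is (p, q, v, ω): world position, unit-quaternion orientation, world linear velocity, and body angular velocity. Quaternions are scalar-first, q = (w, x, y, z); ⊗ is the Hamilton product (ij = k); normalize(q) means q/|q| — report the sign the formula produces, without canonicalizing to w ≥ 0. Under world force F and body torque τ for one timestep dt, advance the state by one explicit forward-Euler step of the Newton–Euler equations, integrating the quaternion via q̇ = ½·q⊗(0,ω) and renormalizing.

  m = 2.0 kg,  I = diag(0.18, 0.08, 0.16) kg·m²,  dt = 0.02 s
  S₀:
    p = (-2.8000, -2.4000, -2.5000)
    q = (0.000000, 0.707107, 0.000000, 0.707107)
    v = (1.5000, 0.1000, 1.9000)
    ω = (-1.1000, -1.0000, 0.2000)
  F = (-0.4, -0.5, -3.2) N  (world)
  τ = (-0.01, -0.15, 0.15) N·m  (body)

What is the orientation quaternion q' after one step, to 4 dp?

q⊗(0,ω) = (0.6363963, 0.7071070, -0.9192391, -0.7071070)
updated quaternion q' = (0.0064, 0.7141, -0.0092, 0.7000)

q' = (0.0064, 0.7141, -0.0092, 0.7000)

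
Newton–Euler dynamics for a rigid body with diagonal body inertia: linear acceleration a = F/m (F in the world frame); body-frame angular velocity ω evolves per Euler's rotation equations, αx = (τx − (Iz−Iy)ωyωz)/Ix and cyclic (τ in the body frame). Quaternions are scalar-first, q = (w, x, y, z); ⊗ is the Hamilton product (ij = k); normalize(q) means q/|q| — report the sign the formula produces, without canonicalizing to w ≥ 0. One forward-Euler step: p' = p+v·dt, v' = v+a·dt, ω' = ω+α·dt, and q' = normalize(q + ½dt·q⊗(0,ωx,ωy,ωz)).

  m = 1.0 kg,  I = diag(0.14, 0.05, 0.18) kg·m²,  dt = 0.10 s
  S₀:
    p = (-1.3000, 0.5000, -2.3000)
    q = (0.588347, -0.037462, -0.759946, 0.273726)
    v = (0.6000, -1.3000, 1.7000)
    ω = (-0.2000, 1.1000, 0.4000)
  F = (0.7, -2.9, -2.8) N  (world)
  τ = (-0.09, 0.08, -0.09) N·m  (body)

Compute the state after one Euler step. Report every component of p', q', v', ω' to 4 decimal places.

p' = (-1.2400, 0.3700, -2.1300)
q' = (0.6232, -0.0735, -0.7283, 0.2753)
v' = (0.6700, -1.5900, 1.4200)
ω' = (-0.3051, 1.2536, 0.3390)

precession coupling ω×(Iω) = (0.0572, 0.0032, 0.0198)
(τ − ω×Iω)/I = (-1.0514, 1.5360, -0.6100)
ω + α·dt = (-0.3051, 1.2536, 0.3390)
q⊗(0,ω) = (0.7189578, -0.7227464, 0.6074213, 0.0421414)
updated quaternion q' = (0.6232, -0.0735, -0.7283, 0.2753)
p + v·dt = (-1.2400, 0.3700, -2.1300)
v' = v + a·dt = (0.6700, -1.5900, 1.4200)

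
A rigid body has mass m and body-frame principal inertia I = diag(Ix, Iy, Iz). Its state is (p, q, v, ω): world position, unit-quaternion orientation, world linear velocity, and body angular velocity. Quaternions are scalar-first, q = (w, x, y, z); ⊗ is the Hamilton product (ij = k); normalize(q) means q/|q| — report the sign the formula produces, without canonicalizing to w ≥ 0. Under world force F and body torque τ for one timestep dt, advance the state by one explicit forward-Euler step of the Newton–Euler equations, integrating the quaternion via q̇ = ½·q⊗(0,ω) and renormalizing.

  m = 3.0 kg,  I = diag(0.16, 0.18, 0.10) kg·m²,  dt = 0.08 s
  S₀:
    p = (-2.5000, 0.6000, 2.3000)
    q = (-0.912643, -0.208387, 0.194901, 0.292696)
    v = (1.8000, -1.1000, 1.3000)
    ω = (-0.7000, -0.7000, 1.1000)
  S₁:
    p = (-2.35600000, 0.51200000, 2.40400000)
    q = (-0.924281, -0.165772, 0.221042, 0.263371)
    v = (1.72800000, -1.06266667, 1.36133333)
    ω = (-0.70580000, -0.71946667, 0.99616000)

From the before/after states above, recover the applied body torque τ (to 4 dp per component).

Δω = ω₁−ω₀ = (-0.00580000, -0.01946667, -0.10384000)
ω₀×(Iω₀) = (0.0616, -0.0462, 0.0098)
τ = I·(Δω/dt) + ω₀×(Iω₀) = (0.0500, -0.0900, -0.1200)

τ = (0.0500, -0.0900, -0.1200)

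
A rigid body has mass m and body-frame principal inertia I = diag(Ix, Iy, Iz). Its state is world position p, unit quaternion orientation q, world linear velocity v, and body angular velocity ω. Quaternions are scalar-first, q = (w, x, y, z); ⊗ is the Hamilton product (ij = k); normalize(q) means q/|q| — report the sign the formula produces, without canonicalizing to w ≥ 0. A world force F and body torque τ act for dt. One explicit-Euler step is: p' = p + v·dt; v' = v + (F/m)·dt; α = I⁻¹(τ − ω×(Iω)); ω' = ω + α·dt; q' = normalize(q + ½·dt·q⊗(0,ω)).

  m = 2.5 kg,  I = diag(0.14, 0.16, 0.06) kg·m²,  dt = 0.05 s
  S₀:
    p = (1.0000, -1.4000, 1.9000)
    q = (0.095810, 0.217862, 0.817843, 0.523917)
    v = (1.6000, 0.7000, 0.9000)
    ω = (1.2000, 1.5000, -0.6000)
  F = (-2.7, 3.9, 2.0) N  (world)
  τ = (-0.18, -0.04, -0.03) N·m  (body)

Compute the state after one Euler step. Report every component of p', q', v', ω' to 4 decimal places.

p' = p + v·dt = (1.0800, -1.3650, 1.9450)
v + (F/m)dt = (1.5460, 0.7780, 0.9400)
precession coupling ω×(Iω) = (0.0900, -0.0576, 0.0360)
α = I⁻¹(τ − ω×Iω) = (-1.9286, 0.1100, -1.1000)
ω' = ω + α·dt = (1.1036, 1.5055, -0.6550)
Hamilton product q⊗(0,ω) = (-1.1738487, -1.1616093, 0.9031326, -0.7121046)
q' = normalize(q + ½dt·q⊗(0,ω)) = (0.0664, 0.1886, 0.8394, 0.5055)

p' = (1.0800, -1.3650, 1.9450)
q' = (0.0664, 0.1886, 0.8394, 0.5055)
v' = (1.5460, 0.7780, 0.9400)
ω' = (1.1036, 1.5055, -0.6550)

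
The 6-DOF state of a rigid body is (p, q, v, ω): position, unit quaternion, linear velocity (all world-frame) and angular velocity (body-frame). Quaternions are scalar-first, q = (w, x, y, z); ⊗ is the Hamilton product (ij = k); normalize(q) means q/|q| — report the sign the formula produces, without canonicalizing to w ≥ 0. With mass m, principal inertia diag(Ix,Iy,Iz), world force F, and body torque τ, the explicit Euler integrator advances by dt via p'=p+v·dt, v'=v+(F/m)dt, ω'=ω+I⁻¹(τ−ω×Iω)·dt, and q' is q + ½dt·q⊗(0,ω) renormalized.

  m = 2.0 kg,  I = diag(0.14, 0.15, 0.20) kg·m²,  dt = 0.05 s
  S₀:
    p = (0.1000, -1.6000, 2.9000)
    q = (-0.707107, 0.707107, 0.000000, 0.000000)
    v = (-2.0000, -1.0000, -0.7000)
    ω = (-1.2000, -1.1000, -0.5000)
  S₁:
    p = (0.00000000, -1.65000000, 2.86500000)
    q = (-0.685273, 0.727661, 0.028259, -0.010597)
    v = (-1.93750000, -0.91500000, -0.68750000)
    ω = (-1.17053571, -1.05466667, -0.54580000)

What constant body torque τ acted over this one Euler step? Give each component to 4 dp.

τ = (0.1100, 0.1000, -0.1700)

rate change Δω = (0.02946429, 0.04533333, -0.04580000)
applied torque τ = (0.1100, 0.1000, -0.1700)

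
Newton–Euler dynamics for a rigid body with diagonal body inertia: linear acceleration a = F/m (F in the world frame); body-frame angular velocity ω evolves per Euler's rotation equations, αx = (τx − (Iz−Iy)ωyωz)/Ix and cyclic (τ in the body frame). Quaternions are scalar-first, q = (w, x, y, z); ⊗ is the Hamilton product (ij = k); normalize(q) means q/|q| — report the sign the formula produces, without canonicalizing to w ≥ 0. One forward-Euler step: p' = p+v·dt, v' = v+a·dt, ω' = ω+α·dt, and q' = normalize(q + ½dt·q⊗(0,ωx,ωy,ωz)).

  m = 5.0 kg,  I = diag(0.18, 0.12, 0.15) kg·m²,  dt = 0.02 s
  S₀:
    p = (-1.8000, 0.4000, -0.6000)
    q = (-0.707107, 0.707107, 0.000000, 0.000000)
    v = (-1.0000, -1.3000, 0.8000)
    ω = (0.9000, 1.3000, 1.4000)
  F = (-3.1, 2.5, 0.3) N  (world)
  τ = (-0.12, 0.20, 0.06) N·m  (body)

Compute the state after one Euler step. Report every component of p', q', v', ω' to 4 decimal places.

p + v·dt = (-1.8200, 0.3740, -0.5840)
new velocity v' = (-1.0124, -1.2900, 0.8012)
gyro term ω×Iω = (0.0546, 0.0378, -0.0702)
α = I⁻¹(τ − ω×Iω) = (-0.9700, 1.3517, 0.8680)
ω + α·dt = (0.8806, 1.3270, 1.4174)
2q̇ = q⊗(0,ω) = (-0.6363963, -0.6363963, -1.9091889, -0.0707107)
q + ½dt·q⊗(0,ω), renormalized = (-0.7133, 0.7006, -0.0191, -0.0007)

p' = (-1.8200, 0.3740, -0.5840)
q' = (-0.7133, 0.7006, -0.0191, -0.0007)
v' = (-1.0124, -1.2900, 0.8012)
ω' = (0.8806, 1.3270, 1.4174)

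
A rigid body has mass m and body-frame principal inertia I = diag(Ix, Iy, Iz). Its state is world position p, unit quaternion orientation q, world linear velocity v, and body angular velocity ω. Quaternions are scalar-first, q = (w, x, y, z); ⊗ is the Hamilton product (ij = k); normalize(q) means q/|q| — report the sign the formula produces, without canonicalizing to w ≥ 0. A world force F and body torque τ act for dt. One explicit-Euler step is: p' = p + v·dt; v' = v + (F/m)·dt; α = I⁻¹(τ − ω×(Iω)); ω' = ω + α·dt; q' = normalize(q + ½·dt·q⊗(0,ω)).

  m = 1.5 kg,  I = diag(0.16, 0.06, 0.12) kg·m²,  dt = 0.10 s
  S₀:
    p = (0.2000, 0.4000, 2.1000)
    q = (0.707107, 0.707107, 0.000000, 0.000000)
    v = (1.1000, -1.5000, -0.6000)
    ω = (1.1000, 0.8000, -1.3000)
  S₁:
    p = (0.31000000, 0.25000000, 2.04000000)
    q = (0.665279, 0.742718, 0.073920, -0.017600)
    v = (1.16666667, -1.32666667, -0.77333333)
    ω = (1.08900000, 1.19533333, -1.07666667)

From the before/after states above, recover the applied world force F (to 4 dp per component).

velocity change Δv = (0.06666667, 0.17333333, -0.17333333)
applied force F = (1.0000, 2.6000, -2.6000)

F = (1.0000, 2.6000, -2.6000)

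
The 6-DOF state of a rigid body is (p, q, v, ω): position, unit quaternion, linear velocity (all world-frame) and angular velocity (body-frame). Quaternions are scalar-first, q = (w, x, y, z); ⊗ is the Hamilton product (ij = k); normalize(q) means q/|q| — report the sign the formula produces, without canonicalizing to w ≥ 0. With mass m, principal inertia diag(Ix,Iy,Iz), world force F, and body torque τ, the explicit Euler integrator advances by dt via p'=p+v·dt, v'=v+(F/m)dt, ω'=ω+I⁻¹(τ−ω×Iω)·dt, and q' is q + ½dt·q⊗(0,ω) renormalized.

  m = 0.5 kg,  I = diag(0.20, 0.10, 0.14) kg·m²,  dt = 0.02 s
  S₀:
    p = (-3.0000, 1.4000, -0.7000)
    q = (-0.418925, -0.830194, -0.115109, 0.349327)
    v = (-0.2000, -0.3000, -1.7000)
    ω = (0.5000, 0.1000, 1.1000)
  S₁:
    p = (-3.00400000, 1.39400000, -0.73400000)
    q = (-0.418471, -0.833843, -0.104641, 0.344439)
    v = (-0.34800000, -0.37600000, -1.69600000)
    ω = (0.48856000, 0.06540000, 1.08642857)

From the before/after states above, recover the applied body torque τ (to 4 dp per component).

ω₁ − ω₀ = (-0.01144000, -0.03460000, -0.01357143)
ω₀×(Iω₀) = (0.0044, 0.0330, -0.0050)
I·α + gyro = (-0.1100, -0.1400, -0.1000)

τ = (-0.1100, -0.1400, -0.1000)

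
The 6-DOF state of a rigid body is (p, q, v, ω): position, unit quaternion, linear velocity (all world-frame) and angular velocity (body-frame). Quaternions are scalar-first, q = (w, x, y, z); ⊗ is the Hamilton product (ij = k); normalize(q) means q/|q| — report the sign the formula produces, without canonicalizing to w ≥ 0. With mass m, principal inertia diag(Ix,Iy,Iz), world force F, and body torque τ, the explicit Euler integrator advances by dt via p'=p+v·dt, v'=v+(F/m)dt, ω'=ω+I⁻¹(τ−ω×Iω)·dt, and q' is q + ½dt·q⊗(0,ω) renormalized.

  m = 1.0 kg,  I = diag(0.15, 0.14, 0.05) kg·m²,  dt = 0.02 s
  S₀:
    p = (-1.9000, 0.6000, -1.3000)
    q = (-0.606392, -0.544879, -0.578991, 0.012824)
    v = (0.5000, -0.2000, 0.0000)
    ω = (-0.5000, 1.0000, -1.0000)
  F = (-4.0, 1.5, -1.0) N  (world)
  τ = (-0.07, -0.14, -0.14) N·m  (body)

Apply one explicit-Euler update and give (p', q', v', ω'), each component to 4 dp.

ω×(Iω) gyroscopic = (0.0900, 0.0500, 0.0050)
(τ − ω×Iω)/I = (-1.0667, -1.3571, -2.9000)
ω' = ω + α·dt = (-0.5213, 0.9729, -1.0580)
2q̇ = q⊗(0,ω) = (0.3193755, 0.8693630, -1.1576830, -0.2279825)
updated quaternion q' = (-0.6031, -0.5361, -0.5905, 0.0105)
new position p' = (-1.8900, 0.5960, -1.3000)
new velocity v' = (0.4200, -0.1700, -0.0200)

p' = (-1.8900, 0.5960, -1.3000)
q' = (-0.6031, -0.5361, -0.5905, 0.0105)
v' = (0.4200, -0.1700, -0.0200)
ω' = (-0.5213, 0.9729, -1.0580)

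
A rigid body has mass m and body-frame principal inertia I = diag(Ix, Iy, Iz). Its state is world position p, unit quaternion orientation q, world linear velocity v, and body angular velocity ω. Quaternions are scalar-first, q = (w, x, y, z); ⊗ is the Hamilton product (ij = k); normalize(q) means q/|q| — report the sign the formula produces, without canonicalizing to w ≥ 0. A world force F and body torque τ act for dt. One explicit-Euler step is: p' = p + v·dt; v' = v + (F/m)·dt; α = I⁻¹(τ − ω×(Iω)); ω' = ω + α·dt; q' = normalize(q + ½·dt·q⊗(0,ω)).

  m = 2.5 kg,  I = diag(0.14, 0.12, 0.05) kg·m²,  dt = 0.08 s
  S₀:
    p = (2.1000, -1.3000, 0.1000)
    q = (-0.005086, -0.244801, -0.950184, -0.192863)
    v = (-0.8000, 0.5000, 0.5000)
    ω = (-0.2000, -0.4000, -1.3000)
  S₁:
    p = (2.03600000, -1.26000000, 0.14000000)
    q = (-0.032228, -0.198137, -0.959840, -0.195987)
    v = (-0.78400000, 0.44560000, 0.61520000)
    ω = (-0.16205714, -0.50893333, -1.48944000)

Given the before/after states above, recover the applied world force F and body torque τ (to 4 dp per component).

F = (0.5000, -1.7000, 3.6000)
τ = (0.0300, -0.1400, -0.1200)

Δv = v₁−v₀ = (0.01600000, -0.05440000, 0.11520000)
applied force F = (0.5000, -1.7000, 3.6000)
ω₁ − ω₀ = (0.03794286, -0.10893333, -0.18944000)
I·α + gyro = (0.0300, -0.1400, -0.1200)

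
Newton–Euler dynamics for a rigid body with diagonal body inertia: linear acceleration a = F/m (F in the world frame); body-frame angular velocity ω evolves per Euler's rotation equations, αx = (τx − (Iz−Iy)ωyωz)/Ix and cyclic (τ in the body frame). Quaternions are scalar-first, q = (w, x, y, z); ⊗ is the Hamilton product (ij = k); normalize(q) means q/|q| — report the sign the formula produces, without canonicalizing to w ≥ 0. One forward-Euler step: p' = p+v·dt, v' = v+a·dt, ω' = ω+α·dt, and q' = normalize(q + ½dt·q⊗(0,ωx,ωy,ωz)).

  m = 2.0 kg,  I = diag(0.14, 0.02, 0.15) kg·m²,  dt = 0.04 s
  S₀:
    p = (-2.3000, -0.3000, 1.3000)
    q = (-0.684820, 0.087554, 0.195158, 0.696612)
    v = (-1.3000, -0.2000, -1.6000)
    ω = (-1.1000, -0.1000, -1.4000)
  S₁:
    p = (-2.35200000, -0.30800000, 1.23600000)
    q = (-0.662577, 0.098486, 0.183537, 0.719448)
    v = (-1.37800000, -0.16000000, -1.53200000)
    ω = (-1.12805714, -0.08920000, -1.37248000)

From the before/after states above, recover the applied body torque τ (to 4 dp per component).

τ = (-0.0800, -0.0100, 0.0900)

rate change Δω = (-0.02805714, 0.01080000, 0.02752000)
applied torque τ = (-0.0800, -0.0100, 0.0900)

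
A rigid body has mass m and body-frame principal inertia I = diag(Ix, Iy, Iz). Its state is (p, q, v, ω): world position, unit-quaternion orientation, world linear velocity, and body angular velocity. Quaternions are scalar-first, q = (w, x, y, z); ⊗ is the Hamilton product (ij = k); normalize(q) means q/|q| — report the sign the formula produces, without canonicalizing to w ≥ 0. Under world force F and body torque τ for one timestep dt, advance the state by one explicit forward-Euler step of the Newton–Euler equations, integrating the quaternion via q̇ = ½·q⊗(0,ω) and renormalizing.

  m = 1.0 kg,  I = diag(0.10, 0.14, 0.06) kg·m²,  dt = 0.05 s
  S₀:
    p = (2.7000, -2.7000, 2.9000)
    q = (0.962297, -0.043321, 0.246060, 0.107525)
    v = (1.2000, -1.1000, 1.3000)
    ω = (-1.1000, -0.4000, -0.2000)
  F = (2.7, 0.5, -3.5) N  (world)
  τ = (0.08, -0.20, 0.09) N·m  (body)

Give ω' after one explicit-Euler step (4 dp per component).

ω' = (-1.0568, -0.4746, -0.1397)

α = I⁻¹(τ − ω×Iω) = (0.8640, -1.4914, 1.2067)
ω + α·dt = (-1.0568, -0.4746, -0.1397)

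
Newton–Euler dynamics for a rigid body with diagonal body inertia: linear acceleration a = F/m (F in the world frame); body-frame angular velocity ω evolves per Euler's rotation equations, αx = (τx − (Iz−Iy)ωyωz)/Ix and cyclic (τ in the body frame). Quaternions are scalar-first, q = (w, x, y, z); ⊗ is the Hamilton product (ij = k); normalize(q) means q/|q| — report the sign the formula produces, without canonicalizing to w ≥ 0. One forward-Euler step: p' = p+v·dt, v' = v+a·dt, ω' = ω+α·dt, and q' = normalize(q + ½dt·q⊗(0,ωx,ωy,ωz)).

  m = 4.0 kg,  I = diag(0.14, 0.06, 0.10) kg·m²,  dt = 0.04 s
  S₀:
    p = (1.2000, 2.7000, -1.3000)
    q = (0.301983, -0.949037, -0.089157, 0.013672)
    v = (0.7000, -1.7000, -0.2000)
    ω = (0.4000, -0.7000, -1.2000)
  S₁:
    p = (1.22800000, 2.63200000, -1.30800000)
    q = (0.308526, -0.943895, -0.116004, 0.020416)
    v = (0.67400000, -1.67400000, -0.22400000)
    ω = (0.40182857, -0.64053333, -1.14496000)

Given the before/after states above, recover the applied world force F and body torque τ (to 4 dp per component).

Δv = v₁−v₀ = (-0.02600000, 0.02600000, -0.02400000)
F = m·Δv/dt = (-2.6000, 2.6000, -2.4000)
rate change Δω = (0.00182857, 0.05946667, 0.05504000)
precession coupling = (0.0336, -0.0192, 0.0224)
applied torque τ = (0.0400, 0.0700, 0.1600)

F = (-2.6000, 2.6000, -2.4000)
τ = (0.0400, 0.0700, 0.1600)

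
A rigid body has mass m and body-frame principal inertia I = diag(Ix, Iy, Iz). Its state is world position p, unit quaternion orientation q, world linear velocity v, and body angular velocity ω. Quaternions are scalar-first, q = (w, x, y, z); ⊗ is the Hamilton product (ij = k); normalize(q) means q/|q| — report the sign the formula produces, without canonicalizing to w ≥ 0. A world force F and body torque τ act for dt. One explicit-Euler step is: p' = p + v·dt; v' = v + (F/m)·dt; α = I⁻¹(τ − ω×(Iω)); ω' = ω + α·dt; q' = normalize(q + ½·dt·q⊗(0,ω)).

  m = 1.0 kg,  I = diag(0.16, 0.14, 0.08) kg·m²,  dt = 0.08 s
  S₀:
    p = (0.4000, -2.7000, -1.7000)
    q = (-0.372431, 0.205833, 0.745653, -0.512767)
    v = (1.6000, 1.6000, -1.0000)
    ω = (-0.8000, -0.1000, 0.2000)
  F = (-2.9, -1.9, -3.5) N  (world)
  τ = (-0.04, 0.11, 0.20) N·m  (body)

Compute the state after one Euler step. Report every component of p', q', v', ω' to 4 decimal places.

p' = (0.5280, -2.5720, -1.7800)
q' = (-0.3586, 0.2215, 0.7615, -0.4924)
v' = (1.3680, 1.4480, -1.2800)
ω' = (-0.8206, -0.0298, 0.4016)

linear accel F/m = (-2.9000, -1.9000, -3.5000)
new position p' = (0.5280, -2.5720, -1.7800)
v' = v + a·dt = (1.3680, 1.4480, -1.2800)
precession coupling ω×(Iω) = (0.0012, -0.0128, -0.0016)
(τ − ω×Iω)/I = (-0.2575, 0.8771, 2.5200)
ω + α·dt = (-0.8206, -0.0298, 0.4016)
2q̇ = q⊗(0,ω) = (0.3417851, 0.3957987, 0.4062901, 0.5014529)
q + ½dt·q⊗(0,ω), renormalized = (-0.3586, 0.2215, 0.7615, -0.4924)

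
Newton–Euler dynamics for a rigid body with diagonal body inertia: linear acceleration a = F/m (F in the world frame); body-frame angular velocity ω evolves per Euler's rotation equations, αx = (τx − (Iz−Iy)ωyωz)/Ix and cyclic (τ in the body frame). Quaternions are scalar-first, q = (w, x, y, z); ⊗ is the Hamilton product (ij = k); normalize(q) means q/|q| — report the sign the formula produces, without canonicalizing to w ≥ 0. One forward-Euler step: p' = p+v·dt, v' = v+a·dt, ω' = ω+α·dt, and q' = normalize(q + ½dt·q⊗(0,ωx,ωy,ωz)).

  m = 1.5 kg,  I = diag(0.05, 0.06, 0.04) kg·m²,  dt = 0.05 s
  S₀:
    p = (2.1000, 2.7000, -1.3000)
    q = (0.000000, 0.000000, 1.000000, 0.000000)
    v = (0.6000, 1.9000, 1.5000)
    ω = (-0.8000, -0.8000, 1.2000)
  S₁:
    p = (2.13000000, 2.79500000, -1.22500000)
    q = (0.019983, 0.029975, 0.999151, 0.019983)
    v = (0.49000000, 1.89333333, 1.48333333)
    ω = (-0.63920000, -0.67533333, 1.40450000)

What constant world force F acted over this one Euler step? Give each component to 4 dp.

Δv = v₁−v₀ = (-0.11000000, -0.00666667, -0.01666667)
m·(v₁−v₀)/dt = (-3.3000, -0.2000, -0.5000)

F = (-3.3000, -0.2000, -0.5000)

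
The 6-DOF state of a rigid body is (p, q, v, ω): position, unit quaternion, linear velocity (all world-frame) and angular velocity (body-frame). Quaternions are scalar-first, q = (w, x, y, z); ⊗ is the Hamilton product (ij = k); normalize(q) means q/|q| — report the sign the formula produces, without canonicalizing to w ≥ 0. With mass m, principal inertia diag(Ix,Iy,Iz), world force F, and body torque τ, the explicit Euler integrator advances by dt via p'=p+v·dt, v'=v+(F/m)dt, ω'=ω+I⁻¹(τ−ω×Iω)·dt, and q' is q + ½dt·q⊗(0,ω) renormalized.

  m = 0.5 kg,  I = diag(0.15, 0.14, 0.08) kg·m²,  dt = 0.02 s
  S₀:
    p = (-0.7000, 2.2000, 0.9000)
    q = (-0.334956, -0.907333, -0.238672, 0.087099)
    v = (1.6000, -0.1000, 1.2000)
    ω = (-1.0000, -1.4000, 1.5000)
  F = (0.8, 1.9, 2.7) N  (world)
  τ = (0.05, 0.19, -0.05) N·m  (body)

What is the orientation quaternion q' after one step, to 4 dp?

q' = (-0.3486, -0.9061, -0.2212, 0.0924)

Hamilton product q⊗(0,ω) = (-1.3721223, 0.0988866, 1.7428389, 0.5291602)
q' = normalize(q + ½dt·q⊗(0,ω)) = (-0.3486, -0.9061, -0.2212, 0.0924)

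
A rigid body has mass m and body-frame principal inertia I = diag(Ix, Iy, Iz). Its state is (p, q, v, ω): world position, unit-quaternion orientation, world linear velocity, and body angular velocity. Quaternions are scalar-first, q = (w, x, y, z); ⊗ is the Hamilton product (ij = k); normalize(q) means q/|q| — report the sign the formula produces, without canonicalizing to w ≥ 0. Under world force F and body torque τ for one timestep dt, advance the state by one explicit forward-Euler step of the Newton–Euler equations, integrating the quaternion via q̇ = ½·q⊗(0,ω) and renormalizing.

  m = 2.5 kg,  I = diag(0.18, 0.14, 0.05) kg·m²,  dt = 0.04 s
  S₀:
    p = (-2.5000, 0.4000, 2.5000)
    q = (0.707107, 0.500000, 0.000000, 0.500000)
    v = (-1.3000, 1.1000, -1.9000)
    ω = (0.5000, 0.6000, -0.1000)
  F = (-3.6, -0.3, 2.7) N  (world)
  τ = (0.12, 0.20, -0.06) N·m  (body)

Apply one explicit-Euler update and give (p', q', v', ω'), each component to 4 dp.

linear accel F/m = (-1.4400, -0.1200, 1.0800)
new position p' = (-2.5520, 0.4440, 2.4240)
v + (F/m)dt = (-1.3576, 1.0952, -1.8568)
(τ − ω×Iω)/I = (0.6367, 1.4750, -0.9600)
ω' = ω + α·dt = (0.5255, 0.6590, -0.1384)
2q̇ = q⊗(0,ω) = (-0.2000000, 0.0535535, 0.7242642, 0.2292893)
q' = normalize(q + ½dt·q⊗(0,ω)) = (0.7030, 0.5010, 0.0145, 0.5045)

p' = (-2.5520, 0.4440, 2.4240)
q' = (0.7030, 0.5010, 0.0145, 0.5045)
v' = (-1.3576, 1.0952, -1.8568)
ω' = (0.5255, 0.6590, -0.1384)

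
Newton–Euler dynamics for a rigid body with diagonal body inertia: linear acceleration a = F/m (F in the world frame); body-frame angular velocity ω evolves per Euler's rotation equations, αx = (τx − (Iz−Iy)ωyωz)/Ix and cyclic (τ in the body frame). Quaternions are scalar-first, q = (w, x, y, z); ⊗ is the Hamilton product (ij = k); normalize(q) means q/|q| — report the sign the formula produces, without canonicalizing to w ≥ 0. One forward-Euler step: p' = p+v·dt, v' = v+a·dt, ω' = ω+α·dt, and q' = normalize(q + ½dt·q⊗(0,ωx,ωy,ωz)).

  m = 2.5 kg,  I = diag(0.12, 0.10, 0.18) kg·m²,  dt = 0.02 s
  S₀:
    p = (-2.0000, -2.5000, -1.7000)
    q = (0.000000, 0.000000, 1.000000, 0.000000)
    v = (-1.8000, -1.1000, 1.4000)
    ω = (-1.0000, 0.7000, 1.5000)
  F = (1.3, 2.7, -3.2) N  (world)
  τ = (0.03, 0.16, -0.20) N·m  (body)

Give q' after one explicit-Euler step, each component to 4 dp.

Hamilton product q⊗(0,ω) = (-0.7000000, 1.5000000, 0.0000000, 1.0000000)
q' = normalize(q + ½dt·q⊗(0,ω)) = (-0.0070, 0.0150, 0.9998, 0.0100)

q' = (-0.0070, 0.0150, 0.9998, 0.0100)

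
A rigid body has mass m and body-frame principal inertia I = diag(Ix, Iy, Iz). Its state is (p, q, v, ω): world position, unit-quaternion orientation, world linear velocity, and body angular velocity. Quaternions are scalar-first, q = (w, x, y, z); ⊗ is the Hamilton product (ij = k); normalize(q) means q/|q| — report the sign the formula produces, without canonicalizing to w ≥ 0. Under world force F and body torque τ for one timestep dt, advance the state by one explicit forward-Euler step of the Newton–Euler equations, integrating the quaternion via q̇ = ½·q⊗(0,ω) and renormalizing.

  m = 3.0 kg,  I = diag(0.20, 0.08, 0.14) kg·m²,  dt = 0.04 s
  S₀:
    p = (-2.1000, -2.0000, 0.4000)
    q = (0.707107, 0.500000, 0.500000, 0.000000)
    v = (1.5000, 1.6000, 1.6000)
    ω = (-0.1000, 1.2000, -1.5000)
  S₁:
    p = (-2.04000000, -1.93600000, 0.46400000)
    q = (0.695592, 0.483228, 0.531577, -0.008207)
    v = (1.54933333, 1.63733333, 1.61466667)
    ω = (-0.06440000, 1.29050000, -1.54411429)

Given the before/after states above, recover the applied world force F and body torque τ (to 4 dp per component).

Δω = ω₁−ω₀ = (0.03560000, 0.09050000, -0.04411429)
I·α + gyro = (0.0700, 0.1900, -0.1400)
v₁ − v₀ = (0.04933333, 0.03733333, 0.01466667)
applied force F = (3.7000, 2.8000, 1.1000)

F = (3.7000, 2.8000, 1.1000)
τ = (0.0700, 0.1900, -0.1400)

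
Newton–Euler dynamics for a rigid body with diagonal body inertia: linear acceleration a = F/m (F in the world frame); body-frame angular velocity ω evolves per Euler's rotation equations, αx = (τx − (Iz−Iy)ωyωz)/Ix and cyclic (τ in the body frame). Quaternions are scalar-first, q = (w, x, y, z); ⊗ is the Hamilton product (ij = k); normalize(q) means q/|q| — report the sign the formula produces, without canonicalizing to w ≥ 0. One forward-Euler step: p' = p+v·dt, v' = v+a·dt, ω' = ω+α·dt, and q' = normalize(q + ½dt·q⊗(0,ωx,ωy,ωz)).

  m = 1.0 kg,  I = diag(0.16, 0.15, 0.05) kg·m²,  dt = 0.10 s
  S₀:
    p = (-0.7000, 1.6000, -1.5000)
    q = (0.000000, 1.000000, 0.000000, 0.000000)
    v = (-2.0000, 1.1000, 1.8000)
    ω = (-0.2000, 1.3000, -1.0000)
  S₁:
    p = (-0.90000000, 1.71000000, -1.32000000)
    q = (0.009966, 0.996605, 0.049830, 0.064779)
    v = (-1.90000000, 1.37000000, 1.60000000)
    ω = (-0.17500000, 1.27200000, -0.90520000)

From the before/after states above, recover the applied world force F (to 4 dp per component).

F = (1.0000, 2.7000, -2.0000)

Δv = v₁−v₀ = (0.10000000, 0.27000000, -0.20000000)
applied force F = (1.0000, 2.7000, -2.0000)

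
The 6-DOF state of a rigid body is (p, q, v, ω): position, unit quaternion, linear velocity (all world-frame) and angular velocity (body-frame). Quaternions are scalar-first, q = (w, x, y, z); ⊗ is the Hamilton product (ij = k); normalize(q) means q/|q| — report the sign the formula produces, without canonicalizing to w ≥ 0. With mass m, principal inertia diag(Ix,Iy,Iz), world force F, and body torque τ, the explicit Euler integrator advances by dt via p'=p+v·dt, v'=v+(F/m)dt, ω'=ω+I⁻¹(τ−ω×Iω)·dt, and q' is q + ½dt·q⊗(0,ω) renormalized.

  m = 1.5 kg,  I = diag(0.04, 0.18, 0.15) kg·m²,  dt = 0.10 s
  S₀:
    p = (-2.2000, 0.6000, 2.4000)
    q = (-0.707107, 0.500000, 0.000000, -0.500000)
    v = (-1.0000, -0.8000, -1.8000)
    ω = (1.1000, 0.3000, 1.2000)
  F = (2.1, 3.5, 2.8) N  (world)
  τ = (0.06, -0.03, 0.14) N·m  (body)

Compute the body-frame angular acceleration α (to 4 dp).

α = (1.7700, 0.6400, 0.6253)

ω×(Iω) gyroscopic = (-0.0108, -0.1452, 0.0462)
α = I⁻¹(τ − ω×Iω) = (1.7700, 0.6400, 0.6253)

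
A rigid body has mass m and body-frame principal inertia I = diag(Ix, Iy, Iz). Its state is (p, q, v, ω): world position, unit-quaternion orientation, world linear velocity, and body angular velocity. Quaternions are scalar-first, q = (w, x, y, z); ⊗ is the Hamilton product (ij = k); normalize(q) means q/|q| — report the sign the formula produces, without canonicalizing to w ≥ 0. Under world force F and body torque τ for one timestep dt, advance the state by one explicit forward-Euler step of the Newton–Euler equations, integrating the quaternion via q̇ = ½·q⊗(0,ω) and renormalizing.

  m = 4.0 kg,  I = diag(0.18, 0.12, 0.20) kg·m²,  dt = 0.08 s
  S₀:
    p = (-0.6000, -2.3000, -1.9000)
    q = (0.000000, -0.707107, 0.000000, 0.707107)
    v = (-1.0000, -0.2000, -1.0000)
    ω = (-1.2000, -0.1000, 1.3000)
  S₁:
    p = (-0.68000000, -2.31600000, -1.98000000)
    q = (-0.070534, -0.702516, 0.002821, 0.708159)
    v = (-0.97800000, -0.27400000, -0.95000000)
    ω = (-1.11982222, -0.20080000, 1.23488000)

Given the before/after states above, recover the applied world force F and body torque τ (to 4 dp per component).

Δω = ω₁−ω₀ = (0.08017778, -0.10080000, -0.06512000)
ω₀×(Iω₀) = (-0.0104, 0.0312, -0.0072)
τ = I·(Δω/dt) + ω₀×(Iω₀) = (0.1700, -0.1200, -0.1700)
velocity change Δv = (0.02200000, -0.07400000, 0.05000000)
applied force F = (1.1000, -3.7000, 2.5000)

F = (1.1000, -3.7000, 2.5000)
τ = (0.1700, -0.1200, -0.1700)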